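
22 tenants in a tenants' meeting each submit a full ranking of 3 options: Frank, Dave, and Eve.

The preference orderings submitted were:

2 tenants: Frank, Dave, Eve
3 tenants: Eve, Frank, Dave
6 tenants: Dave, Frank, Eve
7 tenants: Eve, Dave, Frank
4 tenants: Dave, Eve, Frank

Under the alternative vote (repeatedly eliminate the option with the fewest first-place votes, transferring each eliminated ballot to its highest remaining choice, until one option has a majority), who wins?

Dave

Round 1: Dave 10, Eve 10, Frank 2. Frank has the fewest and is eliminated.
Round 2: Dave 12, Eve 10. Dave has a majority.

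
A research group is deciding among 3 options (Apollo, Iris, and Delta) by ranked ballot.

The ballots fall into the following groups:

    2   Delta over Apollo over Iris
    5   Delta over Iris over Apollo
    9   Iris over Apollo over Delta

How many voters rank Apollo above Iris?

2

Ballots ranking Apollo above Iris: 2.
Ballots ranking Iris above Apollo: 5+9 = 14.
So 2 of 16 voters prefer Apollo to Iris.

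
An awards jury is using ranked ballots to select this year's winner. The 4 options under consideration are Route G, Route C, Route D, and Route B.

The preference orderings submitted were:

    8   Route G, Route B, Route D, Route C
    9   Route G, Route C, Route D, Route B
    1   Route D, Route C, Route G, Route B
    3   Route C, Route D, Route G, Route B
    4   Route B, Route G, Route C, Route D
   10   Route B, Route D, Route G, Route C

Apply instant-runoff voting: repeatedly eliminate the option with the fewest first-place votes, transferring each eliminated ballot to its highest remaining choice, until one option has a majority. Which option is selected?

Route G

Round 1: Route G 17, Route B 14, Route C 3, Route D 1. Route D has the fewest and is eliminated.
Round 2: Route G 17, Route B 14, Route C 4. Route C has the fewest and is eliminated.
Round 3: Route G 21, Route B 14. Route G has a majority.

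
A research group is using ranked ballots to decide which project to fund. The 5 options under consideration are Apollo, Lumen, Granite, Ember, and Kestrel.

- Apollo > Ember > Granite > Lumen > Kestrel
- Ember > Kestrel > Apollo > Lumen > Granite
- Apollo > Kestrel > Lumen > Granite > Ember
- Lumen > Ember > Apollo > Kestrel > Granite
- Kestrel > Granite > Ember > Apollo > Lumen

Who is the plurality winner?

Apollo

First-place vote totals:
  Apollo: 2
  Lumen: 1
  Granite: 0
  Ember: 1
  Kestrel: 1
Apollo has the most first-place votes.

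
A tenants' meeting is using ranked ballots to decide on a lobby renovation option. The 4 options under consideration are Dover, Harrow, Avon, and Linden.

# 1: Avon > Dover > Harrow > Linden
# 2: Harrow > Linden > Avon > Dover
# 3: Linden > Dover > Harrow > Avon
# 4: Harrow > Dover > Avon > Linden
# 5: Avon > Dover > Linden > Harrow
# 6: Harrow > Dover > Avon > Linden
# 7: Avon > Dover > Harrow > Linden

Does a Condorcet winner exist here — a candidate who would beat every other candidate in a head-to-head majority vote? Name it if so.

No Condorcet winner

Head-to-head results (7 voters total):
Dover vs Harrow: Dover wins 4–3.
Dover vs Avon: Avon wins 4–3.
Dover vs Linden: Dover wins 5–2.
Harrow vs Avon: Harrow wins 4–3.
Harrow vs Linden: Harrow wins 5–2.
Avon vs Linden: Avon wins 5–2.
No candidate beats all others: Dover beats Harrow beats Avon beats Dover, a majority cycle.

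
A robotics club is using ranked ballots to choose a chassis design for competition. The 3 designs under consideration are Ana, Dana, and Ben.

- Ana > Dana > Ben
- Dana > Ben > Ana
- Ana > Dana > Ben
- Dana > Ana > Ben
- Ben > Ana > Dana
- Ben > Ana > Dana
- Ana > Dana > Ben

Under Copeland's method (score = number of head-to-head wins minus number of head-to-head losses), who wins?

Pairwise results:
  Ana vs Dana: Ana wins 5–2.
  Ana vs Ben: Ana wins 4–3.
  Dana vs Ben: Dana wins 5–2.
Copeland scores (wins − losses):
  Ana: 2 − 0 = 2
  Dana: 1 − 1 = 0
  Ben: 0 − 2 = -2
Ana has the best Copeland score.

Ana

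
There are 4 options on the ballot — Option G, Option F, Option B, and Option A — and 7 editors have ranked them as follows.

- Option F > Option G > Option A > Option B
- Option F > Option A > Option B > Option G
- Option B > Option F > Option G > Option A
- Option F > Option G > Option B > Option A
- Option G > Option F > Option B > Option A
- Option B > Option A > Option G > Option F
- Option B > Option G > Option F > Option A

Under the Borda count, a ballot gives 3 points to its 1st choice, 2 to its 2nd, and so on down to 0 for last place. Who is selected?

Option F

Borda scores:
  Option G: 2 + 0 + 1 + 2 + 3 + 1 + 2 = 11
  Option F: 3 + 3 + 2 + 3 + 2 + 0 + 1 = 14
  Option B: 0 + 1 + 3 + 1 + 1 + 3 + 3 = 12
  Option A: 1 + 2 + 0 + 0 + 0 + 2 + 0 = 5
Option F has the highest total.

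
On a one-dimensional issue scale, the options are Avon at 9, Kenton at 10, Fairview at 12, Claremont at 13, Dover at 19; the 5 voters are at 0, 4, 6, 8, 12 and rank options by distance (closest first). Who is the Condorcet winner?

Avon

With single-peaked preferences on a line, the Condorcet winner is the candidate closest to the median voter.
The median voter (position 6) is closest to Avon at 9.
Check: Avon vs Fairview — voters closer to Avon: 4 of 5.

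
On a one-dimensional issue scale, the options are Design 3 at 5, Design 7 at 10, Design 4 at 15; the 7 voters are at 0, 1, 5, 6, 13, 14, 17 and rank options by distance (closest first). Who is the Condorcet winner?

With single-peaked preferences on a line, the Condorcet winner is the candidate closest to the median voter.
The median voter (position 6) is closest to Design 3 at 5.
Check: Design 3 vs Design 7 — voters closer to Design 3: 4 of 7.

Design 3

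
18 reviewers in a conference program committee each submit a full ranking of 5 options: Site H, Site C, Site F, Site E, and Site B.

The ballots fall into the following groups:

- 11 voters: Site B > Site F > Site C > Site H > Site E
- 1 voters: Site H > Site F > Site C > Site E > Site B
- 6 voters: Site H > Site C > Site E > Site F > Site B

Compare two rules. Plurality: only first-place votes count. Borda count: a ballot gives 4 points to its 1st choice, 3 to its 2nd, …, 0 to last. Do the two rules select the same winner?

Yes

Plurality first-place counts: Site H 7, Site C 0, Site F 0, Site E 0, Site B 11 → Site B.
Borda totals: Site H 39, Site C 42, Site F 42, Site E 13, Site B 44 → Site B.
The two rules agree on Site B.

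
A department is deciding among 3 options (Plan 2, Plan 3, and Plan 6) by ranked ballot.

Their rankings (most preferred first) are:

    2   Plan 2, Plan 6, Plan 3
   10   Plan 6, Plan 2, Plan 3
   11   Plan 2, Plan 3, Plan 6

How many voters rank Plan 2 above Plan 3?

Ballots ranking Plan 2 above Plan 3: 2+10+11 = 23.
Ballots ranking Plan 3 above Plan 2: 0.
So 23 of 23 voters prefer Plan 2 to Plan 3.

23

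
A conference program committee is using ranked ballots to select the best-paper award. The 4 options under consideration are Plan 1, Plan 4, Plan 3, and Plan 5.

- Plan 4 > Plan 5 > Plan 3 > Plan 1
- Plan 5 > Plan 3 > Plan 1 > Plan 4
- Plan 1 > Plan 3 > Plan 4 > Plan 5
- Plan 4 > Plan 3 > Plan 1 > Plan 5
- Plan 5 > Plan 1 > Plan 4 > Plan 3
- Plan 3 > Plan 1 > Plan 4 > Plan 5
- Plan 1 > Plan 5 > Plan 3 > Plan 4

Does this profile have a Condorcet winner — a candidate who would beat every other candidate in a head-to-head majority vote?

No

Head-to-head results (7 voters total):
Plan 1 vs Plan 4: Plan 1 wins 5–2.
Plan 1 vs Plan 3: Plan 3 wins 4–3.
Plan 1 vs Plan 5: Plan 1 wins 4–3.
Plan 4 vs Plan 3: Plan 3 wins 4–3.
Plan 4 vs Plan 5: Plan 4 wins 4–3.
Plan 3 vs Plan 5: Plan 5 wins 4–3.
No candidate beats all others: Plan 1 beats Plan 5 beats Plan 3 beats Plan 1, a majority cycle.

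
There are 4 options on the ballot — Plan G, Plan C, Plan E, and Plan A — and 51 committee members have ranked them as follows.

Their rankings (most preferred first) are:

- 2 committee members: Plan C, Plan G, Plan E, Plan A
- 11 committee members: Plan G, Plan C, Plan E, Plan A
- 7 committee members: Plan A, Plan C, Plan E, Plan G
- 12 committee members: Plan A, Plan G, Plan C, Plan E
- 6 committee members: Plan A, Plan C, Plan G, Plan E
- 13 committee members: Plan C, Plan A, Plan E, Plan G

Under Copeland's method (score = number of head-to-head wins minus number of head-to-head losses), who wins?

Plan C

Pairwise results:
  Plan G vs Plan C: Plan C wins 28–23.
  Plan G vs Plan E: Plan G wins 31–20.
  Plan G vs Plan A: Plan A wins 38–13.
  Plan C vs Plan E: Plan C wins 51–0.
  Plan C vs Plan A: Plan C wins 26–25.
  Plan E vs Plan A: Plan A wins 38–13.
Copeland scores (wins − losses):
  Plan G: 1 − 2 = -1
  Plan C: 3 − 0 = 3
  Plan E: 0 − 3 = -3
  Plan A: 2 − 1 = 1
Plan C has the best Copeland score.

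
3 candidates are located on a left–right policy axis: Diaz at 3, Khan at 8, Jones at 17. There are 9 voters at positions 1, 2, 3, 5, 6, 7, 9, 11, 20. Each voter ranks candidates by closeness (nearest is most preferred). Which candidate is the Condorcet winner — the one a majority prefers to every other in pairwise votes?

With single-peaked preferences on a line, the Condorcet winner is the candidate closest to the median voter.
The median voter (position 6) is closest to Khan at 8.
Check: Khan vs Diaz — voters closer to Khan: 5 of 9.

Khan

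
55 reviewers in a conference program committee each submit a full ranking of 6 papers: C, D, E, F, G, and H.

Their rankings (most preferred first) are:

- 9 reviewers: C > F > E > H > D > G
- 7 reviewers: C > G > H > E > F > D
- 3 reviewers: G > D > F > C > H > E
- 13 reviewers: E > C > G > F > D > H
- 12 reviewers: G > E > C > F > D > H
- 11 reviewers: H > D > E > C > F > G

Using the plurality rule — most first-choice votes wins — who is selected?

First-place vote totals:
  C: 16
  D: 0
  E: 13
  F: 0
  G: 15
  H: 11
C has the most first-place votes.

C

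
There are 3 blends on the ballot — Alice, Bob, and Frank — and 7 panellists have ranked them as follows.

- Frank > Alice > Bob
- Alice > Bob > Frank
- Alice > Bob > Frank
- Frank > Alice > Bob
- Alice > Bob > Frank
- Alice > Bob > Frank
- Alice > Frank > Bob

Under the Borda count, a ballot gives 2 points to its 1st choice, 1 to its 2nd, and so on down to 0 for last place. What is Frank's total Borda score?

Borda scores:
  Alice: 1 + 2 + 2 + 1 + 2 + 2 + 2 = 12
  Bob: 0 + 1 + 1 + 0 + 1 + 1 + 0 = 4
  Frank: 2 + 0 + 0 + 2 + 0 + 0 + 1 = 5

5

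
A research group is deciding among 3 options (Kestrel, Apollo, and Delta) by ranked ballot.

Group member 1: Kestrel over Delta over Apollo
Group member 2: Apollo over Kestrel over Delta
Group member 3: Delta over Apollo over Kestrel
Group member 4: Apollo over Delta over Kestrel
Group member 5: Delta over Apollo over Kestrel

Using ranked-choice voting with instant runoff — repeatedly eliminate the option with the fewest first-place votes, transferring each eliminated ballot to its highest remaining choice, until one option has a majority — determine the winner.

Delta

Round 1: Apollo 2, Delta 2, Kestrel 1. Kestrel has the fewest and is eliminated.
Round 2: Delta 3, Apollo 2. Delta has a majority.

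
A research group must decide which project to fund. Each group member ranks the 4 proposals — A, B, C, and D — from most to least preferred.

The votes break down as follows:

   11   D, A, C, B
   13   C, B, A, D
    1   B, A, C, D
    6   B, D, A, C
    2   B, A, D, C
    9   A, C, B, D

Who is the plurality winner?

C

First-place vote totals:
  A: 9
  B: 9
  C: 13
  D: 11
C has the most first-place votes.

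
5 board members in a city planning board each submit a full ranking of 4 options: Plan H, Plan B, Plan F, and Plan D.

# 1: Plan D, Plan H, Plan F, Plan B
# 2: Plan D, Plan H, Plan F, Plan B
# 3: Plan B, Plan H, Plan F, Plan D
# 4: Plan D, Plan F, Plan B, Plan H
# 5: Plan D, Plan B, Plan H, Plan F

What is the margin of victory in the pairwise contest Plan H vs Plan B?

1

Ballots ranking Plan H above Plan B: 2.
Ballots ranking Plan B above Plan H: 3.
Plan B wins 3–2, a margin of 1.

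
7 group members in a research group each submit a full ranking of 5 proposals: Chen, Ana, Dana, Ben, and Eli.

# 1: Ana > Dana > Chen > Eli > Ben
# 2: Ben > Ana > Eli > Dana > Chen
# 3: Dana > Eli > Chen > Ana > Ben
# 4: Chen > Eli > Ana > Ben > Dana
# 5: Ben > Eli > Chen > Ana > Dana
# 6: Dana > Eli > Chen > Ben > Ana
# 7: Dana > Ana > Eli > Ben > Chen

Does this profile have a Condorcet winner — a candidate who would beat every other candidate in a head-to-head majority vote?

No

Head-to-head results (7 voters total):
Chen vs Ana: Chen wins 4–3.
Chen vs Dana: Dana wins 5–2.
Chen vs Ben: Chen wins 4–3.
Chen vs Eli: Eli wins 5–2.
Ana vs Dana: Ana wins 4–3.
Ana vs Ben: Ana wins 4–3.
Ana vs Eli: Eli wins 4–3.
Dana vs Ben: Dana wins 4–3.
Dana vs Eli: Dana wins 4–3.
Ben vs Eli: Eli wins 5–2.
No candidate beats all others: Chen beats Ana beats Dana beats Chen, a majority cycle.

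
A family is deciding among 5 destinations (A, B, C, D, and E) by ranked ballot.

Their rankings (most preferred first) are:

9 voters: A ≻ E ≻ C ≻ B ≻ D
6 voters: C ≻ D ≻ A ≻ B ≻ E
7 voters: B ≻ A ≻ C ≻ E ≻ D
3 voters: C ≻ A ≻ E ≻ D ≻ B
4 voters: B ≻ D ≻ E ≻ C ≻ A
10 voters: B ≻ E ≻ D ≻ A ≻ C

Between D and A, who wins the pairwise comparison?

Ballots ranking D above A: 6+4+10 = 20.
Ballots ranking A above D: 9+7+3 = 19.
D wins the head-to-head, 20–19.

D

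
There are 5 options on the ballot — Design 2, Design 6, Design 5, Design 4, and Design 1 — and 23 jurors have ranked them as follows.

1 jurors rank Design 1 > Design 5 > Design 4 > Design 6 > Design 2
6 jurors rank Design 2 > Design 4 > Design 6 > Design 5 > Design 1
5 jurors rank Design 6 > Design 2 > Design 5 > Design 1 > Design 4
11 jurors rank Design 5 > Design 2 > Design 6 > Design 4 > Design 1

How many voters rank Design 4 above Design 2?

Ballots ranking Design 4 above Design 2: 1.
Ballots ranking Design 2 above Design 4: 6+5+11 = 22.
So 1 of 23 voters prefer Design 4 to Design 2.

1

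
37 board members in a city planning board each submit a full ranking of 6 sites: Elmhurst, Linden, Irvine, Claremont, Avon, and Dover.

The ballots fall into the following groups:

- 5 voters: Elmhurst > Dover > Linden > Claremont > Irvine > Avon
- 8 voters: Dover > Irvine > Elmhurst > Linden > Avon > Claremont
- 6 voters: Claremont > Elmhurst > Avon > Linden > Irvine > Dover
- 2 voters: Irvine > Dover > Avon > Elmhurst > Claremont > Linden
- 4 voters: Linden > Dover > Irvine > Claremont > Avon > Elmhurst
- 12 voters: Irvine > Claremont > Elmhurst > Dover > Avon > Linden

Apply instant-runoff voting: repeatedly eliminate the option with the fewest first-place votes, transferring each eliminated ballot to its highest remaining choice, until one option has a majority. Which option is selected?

Round 1: Irvine 14, Dover 8, Claremont 6, Elmhurst 5, Linden 4, Avon 0. Avon has the fewest and is eliminated.
Round 2: Irvine 14, Dover 8, Claremont 6, Elmhurst 5, Linden 4. Linden has the fewest and is eliminated.
Round 3: Irvine 14, Dover 12, Claremont 6, Elmhurst 5. Elmhurst has the fewest and is eliminated.
Round 4: Dover 17, Irvine 14, Claremont 6. Claremont has the fewest and is eliminated.
Round 5: Irvine 20, Dover 17. Irvine has a majority.

Irvine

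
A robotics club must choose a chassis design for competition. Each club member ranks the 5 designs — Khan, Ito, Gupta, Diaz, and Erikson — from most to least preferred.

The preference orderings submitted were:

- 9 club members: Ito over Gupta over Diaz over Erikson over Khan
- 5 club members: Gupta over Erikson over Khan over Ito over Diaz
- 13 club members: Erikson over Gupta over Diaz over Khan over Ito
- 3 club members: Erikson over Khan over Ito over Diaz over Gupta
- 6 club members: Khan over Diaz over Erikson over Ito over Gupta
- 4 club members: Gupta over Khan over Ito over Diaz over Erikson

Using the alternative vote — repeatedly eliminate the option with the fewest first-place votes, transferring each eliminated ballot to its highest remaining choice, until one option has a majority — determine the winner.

Round 1: Erikson 16, Ito 9, Gupta 9, Khan 6, Diaz 0. Diaz has the fewest and is eliminated.
Round 2: Erikson 16, Ito 9, Gupta 9, Khan 6. Khan has the fewest and is eliminated.
Round 3: Erikson 22, Ito 9, Gupta 9. Erikson has a majority.

Erikson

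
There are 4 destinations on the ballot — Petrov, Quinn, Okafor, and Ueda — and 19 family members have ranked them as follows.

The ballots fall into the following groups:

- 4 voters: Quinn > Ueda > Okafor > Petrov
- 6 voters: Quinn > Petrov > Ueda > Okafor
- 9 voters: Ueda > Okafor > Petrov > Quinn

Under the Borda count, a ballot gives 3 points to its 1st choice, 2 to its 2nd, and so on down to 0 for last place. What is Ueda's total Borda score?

Borda scores:
  Petrov: 4·0 + 6·2 + 9·1 = 21
  Quinn: 4·3 + 6·3 + 9·0 = 30
  Okafor: 4·1 + 6·0 + 9·2 = 22
  Ueda: 4·2 + 6·1 + 9·3 = 41

41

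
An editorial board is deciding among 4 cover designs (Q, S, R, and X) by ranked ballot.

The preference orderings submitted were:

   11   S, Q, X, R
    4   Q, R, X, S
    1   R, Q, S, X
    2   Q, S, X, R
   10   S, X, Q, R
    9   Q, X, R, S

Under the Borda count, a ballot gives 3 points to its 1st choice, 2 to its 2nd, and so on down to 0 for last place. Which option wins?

Q

Borda scores:
  Q: 11·2 + 4·3 + 2 + 2·3 + 10·1 + 9·3 = 79
  S: 11·3 + 4·0 + 1 + 2·2 + 10·3 + 9·0 = 68
  R: 11·0 + 4·2 + 3 + 2·0 + 10·0 + 9·1 = 20
  X: 11·1 + 4·1 + 0 + 2·1 + 10·2 + 9·2 = 55
Q has the highest total.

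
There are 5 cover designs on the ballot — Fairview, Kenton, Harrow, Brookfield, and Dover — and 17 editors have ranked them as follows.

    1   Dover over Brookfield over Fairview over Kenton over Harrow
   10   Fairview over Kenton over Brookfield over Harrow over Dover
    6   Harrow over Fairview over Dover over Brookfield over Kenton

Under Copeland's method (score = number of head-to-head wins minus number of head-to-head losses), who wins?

Fairview

Pairwise results:
  Fairview vs Kenton: Fairview wins 17–0.
  Fairview vs Harrow: Fairview wins 11–6.
  Fairview vs Brookfield: Fairview wins 16–1.
  Fairview vs Dover: Fairview wins 16–1.
  Kenton vs Harrow: Kenton wins 11–6.
  Kenton vs Brookfield: Kenton wins 10–7.
  Kenton vs Dover: Kenton wins 10–7.
  Harrow vs Brookfield: Brookfield wins 11–6.
  Harrow vs Dover: Harrow wins 16–1.
  Brookfield vs Dover: Brookfield wins 10–7.
Copeland scores (wins − losses):
  Fairview: 4 − 0 = 4
  Kenton: 3 − 1 = 2
  Harrow: 1 − 3 = -2
  Brookfield: 2 − 2 = 0
  Dover: 0 − 4 = -4
Fairview has the best Copeland score.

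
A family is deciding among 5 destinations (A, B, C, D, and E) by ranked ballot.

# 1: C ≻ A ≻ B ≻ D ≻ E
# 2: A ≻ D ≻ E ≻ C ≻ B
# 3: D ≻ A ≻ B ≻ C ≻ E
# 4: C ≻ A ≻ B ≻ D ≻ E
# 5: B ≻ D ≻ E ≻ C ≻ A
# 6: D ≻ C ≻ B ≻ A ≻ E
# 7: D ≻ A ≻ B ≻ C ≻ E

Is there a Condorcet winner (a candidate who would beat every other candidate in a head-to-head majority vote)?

Yes

Head-to-head results (7 voters total):
A vs B: A wins 5–2.
A vs C: C wins 4–3.
A vs D: D wins 4–3.
A vs E: A wins 6–1.
B vs C: C wins 4–3.
B vs D: D wins 4–3.
B vs E: B wins 6–1.
C vs D: D wins 5–2.
C vs E: C wins 5–2.
D vs E: D wins 7–0.
D beats each rival — A (4–3), B (4–3), C (5–2), E (7–0) — so D is the Condorcet winner.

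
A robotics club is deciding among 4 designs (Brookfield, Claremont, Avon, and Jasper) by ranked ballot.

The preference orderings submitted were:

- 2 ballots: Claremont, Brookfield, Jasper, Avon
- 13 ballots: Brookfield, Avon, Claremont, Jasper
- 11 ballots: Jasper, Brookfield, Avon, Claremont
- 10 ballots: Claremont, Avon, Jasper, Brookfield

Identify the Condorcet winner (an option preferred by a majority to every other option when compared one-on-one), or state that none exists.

None — there is no Condorcet winner

Head-to-head results (36 voters total):
Brookfield vs Claremont: Brookfield wins 24–12.
Brookfield vs Avon: Brookfield wins 26–10.
Brookfield vs Jasper: Jasper wins 21–15.
Claremont vs Avon: Avon wins 24–12.
Claremont vs Jasper: Claremont wins 25–11.
Avon vs Jasper: Avon wins 23–13.
No candidate beats all others: Brookfield beats Claremont beats Jasper beats Brookfield, a majority cycle.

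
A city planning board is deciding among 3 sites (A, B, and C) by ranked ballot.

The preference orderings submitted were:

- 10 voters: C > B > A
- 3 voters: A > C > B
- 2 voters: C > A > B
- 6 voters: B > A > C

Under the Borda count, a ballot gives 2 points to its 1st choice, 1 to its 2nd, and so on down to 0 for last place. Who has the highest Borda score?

C

Borda scores:
  A: 10·0 + 3·2 + 2·1 + 6·1 = 14
  B: 10·1 + 3·0 + 2·0 + 6·2 = 22
  C: 10·2 + 3·1 + 2·2 + 6·0 = 27
C has the highest total.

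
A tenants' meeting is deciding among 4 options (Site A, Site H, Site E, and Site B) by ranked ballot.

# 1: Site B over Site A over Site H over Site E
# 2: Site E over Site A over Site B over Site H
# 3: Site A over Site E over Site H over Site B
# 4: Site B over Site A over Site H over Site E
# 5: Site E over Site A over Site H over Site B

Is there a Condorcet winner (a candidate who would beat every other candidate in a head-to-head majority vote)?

Head-to-head results (5 voters total):
Site A vs Site H: Site A wins 5–0.
Site A vs Site E: Site A wins 3–2.
Site A vs Site B: Site A wins 3–2.
Site H vs Site E: Site E wins 3–2.
Site H vs Site B: Site B wins 3–2.
Site E vs Site B: Site E wins 3–2.
Site A beats each rival — Site H (5–0), Site E (3–2), Site B (3–2) — so Site A is the Condorcet winner.

Yes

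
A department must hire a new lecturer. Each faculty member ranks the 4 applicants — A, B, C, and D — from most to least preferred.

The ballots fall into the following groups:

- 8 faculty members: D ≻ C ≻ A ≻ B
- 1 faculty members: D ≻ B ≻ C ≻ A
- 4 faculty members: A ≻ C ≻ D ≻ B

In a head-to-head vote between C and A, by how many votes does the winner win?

Ballots ranking C above A: 8+1 = 9.
Ballots ranking A above C: 4.
C wins 9–4, a margin of 5.

5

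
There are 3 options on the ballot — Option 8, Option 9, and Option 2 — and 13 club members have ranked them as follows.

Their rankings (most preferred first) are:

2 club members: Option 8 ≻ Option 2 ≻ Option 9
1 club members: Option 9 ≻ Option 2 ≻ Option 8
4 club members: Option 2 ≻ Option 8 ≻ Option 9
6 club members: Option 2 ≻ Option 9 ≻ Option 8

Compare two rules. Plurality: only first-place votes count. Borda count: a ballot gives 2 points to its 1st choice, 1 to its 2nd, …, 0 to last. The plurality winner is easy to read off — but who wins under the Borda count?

Option 2

Plurality first-place counts: Option 8 2, Option 9 1, Option 2 10 → Option 2.
Borda totals: Option 8 8, Option 9 8, Option 2 23 → Option 2.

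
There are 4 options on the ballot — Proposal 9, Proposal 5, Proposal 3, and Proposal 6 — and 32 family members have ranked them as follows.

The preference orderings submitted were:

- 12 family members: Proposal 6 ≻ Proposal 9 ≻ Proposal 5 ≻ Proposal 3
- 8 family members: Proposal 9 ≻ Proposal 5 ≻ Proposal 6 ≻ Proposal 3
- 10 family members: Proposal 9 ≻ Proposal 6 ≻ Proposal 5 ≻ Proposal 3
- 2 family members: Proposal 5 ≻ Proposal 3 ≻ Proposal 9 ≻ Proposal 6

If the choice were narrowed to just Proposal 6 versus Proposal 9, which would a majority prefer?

Ballots ranking Proposal 6 above Proposal 9: 12.
Ballots ranking Proposal 9 above Proposal 6: 8+10+2 = 20.
Proposal 9 wins the head-to-head, 20–12.

Proposal 9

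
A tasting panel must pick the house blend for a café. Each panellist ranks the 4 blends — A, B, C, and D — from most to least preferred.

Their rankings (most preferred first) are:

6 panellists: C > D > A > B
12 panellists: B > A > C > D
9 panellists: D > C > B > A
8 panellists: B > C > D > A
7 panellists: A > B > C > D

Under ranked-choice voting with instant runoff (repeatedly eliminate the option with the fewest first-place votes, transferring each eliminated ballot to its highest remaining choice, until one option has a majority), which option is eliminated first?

C

Round 1: B 20, D 9, A 7, C 6. C has the fewest and is eliminated.
Round 2: B 20, D 15, A 7. A has the fewest and is eliminated.
Round 3: B 27, D 15. B has a majority.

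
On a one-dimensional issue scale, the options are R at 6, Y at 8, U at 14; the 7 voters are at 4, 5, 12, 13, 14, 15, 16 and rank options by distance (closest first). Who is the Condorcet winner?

With single-peaked preferences on a line, the Condorcet winner is the candidate closest to the median voter.
The median voter (position 13) is closest to U at 14.
Check: U vs R — voters closer to U: 5 of 7.

U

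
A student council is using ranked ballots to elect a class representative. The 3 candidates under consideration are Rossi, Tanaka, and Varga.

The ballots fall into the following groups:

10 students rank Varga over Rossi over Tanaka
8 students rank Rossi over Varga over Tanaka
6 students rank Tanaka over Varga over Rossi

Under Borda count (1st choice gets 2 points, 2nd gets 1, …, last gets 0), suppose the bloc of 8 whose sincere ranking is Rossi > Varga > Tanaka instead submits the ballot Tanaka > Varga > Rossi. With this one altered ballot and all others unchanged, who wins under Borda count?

Borda totals with the altered ballot: Rossi 10, Tanaka 28, Varga 34.
The winner is unchanged: still Varga.

Varga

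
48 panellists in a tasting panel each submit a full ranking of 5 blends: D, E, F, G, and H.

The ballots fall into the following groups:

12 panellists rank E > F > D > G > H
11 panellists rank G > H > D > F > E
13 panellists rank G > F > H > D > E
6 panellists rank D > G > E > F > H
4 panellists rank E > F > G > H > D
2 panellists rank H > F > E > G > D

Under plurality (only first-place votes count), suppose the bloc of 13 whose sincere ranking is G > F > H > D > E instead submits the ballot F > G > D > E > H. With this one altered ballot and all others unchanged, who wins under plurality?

First-place totals with the altered ballot: D 6, E 16, F 13, G 11, H 2.
The switch changes the winner from G to E.

E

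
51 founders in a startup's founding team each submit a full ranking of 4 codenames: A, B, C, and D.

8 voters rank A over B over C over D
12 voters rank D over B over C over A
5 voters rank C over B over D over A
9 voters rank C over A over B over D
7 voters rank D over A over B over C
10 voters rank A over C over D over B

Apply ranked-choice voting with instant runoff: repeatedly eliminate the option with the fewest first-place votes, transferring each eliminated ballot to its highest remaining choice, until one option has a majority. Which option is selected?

A

Round 1: D 19, A 18, C 14, B 0. B has the fewest and is eliminated.
Round 2: D 19, A 18, C 14. C has the fewest and is eliminated.
Round 3: A 27, D 24. A has a majority.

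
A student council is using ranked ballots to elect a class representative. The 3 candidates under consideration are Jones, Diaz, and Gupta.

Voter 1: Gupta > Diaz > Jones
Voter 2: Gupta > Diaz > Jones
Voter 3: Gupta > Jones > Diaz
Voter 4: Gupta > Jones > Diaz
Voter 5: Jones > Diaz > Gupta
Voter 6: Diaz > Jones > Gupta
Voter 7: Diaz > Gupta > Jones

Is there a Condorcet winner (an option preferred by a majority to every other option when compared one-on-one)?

Head-to-head results (7 voters total):
Jones vs Diaz: Diaz wins 4–3.
Jones vs Gupta: Gupta wins 5–2.
Diaz vs Gupta: Gupta wins 4–3.
Gupta beats each rival — Jones (5–2), Diaz (4–3) — so Gupta is the Condorcet winner.

Yes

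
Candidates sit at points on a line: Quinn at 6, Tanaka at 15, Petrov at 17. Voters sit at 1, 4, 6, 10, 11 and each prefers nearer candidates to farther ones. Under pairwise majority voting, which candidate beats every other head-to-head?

Quinn

With single-peaked preferences on a line, the Condorcet winner is the candidate closest to the median voter.
The median voter (position 6) is closest to Quinn at 6.
Check: Quinn vs Petrov — voters closer to Quinn: 5 of 5.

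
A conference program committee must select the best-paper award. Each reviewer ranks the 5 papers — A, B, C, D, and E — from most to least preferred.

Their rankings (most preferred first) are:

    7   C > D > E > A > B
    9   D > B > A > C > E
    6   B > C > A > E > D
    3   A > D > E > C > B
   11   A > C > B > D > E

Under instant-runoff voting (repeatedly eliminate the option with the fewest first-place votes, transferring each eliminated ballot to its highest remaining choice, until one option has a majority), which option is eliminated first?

Round 1: A 14, D 9, C 7, B 6, E 0. E has the fewest and is eliminated.
Round 2: A 14, D 9, C 7, B 6. B has the fewest and is eliminated.
Round 3: A 14, C 13, D 9. D has the fewest and is eliminated.
Round 4: A 23, C 13. A has a majority.

E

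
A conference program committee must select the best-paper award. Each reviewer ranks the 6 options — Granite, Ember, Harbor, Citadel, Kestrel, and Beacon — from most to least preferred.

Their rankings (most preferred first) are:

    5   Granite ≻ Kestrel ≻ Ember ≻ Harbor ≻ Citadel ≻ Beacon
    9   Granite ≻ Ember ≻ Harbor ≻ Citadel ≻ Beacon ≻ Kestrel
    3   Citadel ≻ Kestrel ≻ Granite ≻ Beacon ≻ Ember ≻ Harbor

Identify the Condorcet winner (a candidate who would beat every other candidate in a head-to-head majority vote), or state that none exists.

Head-to-head results (17 voters total):
Granite vs Ember: Granite wins 17–0.
Granite vs Harbor: Granite wins 17–0.
Granite vs Citadel: Granite wins 14–3.
Granite vs Kestrel: Granite wins 14–3.
Granite vs Beacon: Granite wins 17–0.
Ember vs Harbor: Ember wins 17–0.
Ember vs Citadel: Ember wins 14–3.
Ember vs Kestrel: Ember wins 9–8.
Ember vs Beacon: Ember wins 14–3.
Harbor vs Citadel: Harbor wins 14–3.
Harbor vs Kestrel: Harbor wins 9–8.
Harbor vs Beacon: Harbor wins 14–3.
Citadel vs Kestrel: Citadel wins 12–5.
Citadel vs Beacon: Citadel wins 17–0.
Kestrel vs Beacon: Beacon wins 9–8.
Granite beats each rival — Ember (17–0), Harbor (17–0), Citadel (14–3), Kestrel (14–3), Beacon (17–0) — so Granite is the Condorcet winner.

Granite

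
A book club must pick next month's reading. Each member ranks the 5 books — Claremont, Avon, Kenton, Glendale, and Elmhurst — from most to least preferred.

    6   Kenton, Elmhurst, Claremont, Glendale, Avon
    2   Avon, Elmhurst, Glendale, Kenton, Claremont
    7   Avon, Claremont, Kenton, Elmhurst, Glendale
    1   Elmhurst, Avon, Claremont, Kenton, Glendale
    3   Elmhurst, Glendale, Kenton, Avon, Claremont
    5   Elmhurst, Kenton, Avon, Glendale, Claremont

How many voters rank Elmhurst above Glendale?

Ballots ranking Elmhurst above Glendale: 6+2+7+1+3+5 = 24.
Ballots ranking Glendale above Elmhurst: 0.
So 24 of 24 voters prefer Elmhurst to Glendale.

24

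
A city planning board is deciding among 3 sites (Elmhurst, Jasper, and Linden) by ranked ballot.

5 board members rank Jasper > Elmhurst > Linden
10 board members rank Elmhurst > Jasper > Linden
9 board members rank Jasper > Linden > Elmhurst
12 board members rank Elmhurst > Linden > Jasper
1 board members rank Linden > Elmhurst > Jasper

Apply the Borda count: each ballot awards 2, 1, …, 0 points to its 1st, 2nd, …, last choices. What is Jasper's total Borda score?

Borda scores:
  Elmhurst: 5·1 + 10·2 + 9·0 + 12·2 + 1 = 50
  Jasper: 5·2 + 10·1 + 9·2 + 12·0 + 0 = 38
  Linden: 5·0 + 10·0 + 9·1 + 12·1 + 2 = 23

38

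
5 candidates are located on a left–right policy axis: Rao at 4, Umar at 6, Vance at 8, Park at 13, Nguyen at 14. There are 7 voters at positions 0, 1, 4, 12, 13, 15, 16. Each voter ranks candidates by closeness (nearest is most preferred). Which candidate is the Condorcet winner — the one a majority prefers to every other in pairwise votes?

With single-peaked preferences on a line, the Condorcet winner is the candidate closest to the median voter.
The median voter (position 12) is closest to Park at 13.
Check: Park vs Umar — voters closer to Park: 4 of 7.

Park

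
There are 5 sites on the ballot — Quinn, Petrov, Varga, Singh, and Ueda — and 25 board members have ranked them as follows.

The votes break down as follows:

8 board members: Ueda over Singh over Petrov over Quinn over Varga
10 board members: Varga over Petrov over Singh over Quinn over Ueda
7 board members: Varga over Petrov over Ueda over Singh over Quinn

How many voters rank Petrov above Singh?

Ballots ranking Petrov above Singh: 10+7 = 17.
Ballots ranking Singh above Petrov: 8.
So 17 of 25 voters prefer Petrov to Singh.

17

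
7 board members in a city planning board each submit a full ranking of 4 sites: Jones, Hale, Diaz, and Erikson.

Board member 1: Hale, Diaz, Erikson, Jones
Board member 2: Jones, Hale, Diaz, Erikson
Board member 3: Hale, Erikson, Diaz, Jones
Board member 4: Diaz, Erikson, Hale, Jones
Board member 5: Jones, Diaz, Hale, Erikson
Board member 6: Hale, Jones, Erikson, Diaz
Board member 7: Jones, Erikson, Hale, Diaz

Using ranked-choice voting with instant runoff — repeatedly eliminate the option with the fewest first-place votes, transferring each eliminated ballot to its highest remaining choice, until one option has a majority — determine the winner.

Round 1: Jones 3, Hale 3, Diaz 1, Erikson 0. Erikson has the fewest and is eliminated.
Round 2: Jones 3, Hale 3, Diaz 1. Diaz has the fewest and is eliminated.
Round 3: Hale 4, Jones 3. Hale has a majority.

Hale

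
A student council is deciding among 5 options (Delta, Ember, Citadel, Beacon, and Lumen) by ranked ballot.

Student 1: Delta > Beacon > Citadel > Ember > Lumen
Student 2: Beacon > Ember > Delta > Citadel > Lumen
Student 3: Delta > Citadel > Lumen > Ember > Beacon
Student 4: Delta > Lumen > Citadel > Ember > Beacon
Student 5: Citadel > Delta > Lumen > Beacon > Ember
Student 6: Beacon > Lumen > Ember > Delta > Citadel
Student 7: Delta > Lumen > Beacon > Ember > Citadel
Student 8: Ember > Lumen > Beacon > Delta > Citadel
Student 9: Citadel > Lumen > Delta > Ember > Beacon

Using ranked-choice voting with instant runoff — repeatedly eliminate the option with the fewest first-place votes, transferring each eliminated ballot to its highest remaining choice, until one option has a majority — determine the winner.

Round 1: Delta 4, Citadel 2, Beacon 2, Ember 1, Lumen 0. Lumen has the fewest and is eliminated.
Round 2: Delta 4, Citadel 2, Beacon 2, Ember 1. Ember has the fewest and is eliminated.
Round 3: Delta 4, Beacon 3, Citadel 2. Citadel has the fewest and is eliminated.
Round 4: Delta 6, Beacon 3. Delta has a majority.

Delta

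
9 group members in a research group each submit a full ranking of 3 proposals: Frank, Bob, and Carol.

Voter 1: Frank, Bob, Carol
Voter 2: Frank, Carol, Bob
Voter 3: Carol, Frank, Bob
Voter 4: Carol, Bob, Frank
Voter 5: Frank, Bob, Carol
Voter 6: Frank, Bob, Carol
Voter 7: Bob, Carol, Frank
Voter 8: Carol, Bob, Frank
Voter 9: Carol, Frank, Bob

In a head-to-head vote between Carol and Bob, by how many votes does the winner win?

1

Ballots ranking Carol above Bob: 5.
Ballots ranking Bob above Carol: 4.
Carol wins 5–4, a margin of 1.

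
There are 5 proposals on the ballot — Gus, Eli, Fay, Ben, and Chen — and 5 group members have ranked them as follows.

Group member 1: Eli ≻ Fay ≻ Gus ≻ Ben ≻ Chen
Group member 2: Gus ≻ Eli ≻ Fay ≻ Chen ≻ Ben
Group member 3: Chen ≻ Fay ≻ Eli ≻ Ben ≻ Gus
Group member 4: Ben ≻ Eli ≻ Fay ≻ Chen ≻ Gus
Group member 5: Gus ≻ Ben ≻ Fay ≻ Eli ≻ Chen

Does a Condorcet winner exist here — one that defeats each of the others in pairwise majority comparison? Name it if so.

Head-to-head results (5 voters total):
Gus vs Eli: Eli wins 3–2.
Gus vs Fay: Fay wins 3–2.
Gus vs Ben: Gus wins 3–2.
Gus vs Chen: Gus wins 3–2.
Eli vs Fay: Eli wins 3–2.
Eli vs Ben: Eli wins 3–2.
Eli vs Chen: Eli wins 4–1.
Fay vs Ben: Fay wins 3–2.
Fay vs Chen: Fay wins 4–1.
Ben vs Chen: Ben wins 3–2.
Eli beats each rival — Gus (3–2), Fay (3–2), Ben (3–2), Chen (4–1) — so Eli is the Condorcet winner.

Eli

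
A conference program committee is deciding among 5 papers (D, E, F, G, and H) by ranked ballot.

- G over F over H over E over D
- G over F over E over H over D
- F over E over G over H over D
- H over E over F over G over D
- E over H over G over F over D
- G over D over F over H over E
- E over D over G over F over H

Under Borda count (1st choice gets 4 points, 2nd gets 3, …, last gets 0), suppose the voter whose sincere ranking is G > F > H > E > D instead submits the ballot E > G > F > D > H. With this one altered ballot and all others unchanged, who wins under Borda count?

Borda totals with the altered ballot: D 7, E 20, F 15, G 18, H 10.
The switch changes the winner from G to E.

E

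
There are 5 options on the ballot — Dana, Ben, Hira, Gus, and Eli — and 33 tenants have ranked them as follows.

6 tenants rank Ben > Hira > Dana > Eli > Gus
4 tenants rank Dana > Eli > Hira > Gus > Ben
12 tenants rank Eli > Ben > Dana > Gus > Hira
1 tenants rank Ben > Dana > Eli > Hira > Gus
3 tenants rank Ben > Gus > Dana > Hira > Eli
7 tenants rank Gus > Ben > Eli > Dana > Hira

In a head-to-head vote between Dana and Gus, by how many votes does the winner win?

13

Ballots ranking Dana above Gus: 6+4+12+1 = 23.
Ballots ranking Gus above Dana: 3+7 = 10.
Dana wins 23–10, a margin of 13.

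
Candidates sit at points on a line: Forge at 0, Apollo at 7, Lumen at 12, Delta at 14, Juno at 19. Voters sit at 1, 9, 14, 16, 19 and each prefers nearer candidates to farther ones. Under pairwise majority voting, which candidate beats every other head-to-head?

Delta

With single-peaked preferences on a line, the Condorcet winner is the candidate closest to the median voter.
The median voter (position 14) is closest to Delta at 14.
Check: Delta vs Apollo — voters closer to Delta: 3 of 5.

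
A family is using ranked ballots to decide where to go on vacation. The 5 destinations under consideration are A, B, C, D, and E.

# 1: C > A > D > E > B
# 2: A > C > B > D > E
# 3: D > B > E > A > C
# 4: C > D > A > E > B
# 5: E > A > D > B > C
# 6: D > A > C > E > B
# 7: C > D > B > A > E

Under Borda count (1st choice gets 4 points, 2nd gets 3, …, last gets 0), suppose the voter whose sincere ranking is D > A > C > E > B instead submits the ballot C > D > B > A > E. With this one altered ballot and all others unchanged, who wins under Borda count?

Borda totals with the altered ballot: A 15, B 10, C 19, D 18, E 8.
The switch changes the winner from D to C.

C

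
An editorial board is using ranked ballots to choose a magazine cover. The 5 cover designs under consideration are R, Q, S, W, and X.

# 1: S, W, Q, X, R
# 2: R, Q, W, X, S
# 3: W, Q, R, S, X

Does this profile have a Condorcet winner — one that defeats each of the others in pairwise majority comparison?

Head-to-head results (3 voters total):
R vs Q: Q wins 2–1.
R vs S: R wins 2–1.
R vs W: W wins 2–1.
R vs X: R wins 2–1.
Q vs S: Q wins 2–1.
Q vs W: W wins 2–1.
Q vs X: Q wins 3–0.
S vs W: W wins 2–1.
S vs X: S wins 2–1.
W vs X: W wins 3–0.
W beats each rival — R (2–1), Q (2–1), S (2–1), X (3–0) — so W is the Condorcet winner.

Yes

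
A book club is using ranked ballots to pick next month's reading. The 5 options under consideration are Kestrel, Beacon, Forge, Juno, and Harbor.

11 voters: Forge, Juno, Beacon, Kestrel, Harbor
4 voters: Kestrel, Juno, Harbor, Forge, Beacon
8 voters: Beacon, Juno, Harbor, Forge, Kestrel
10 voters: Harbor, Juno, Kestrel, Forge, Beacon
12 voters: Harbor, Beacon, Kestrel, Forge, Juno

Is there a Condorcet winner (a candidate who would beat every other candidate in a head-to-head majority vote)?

No

Head-to-head results (45 voters total):
Kestrel vs Beacon: Beacon wins 31–14.
Kestrel vs Forge: Kestrel wins 26–19.
Kestrel vs Juno: Juno wins 29–16.
Kestrel vs Harbor: Harbor wins 30–15.
Beacon vs Forge: Forge wins 25–20.
Beacon vs Juno: Juno wins 25–20.
Beacon vs Harbor: Harbor wins 26–19.
Forge vs Juno: Forge wins 23–22.
Forge vs Harbor: Harbor wins 34–11.
Juno vs Harbor: Juno wins 23–22.
No candidate beats all others: Kestrel beats Forge beats Beacon beats Kestrel, a majority cycle.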